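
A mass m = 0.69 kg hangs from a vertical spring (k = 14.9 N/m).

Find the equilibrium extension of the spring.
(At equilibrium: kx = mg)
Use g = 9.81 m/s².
x_eq = mg/k = 0.69×9.81/14.9 = 0.4543 m = 45.43 cm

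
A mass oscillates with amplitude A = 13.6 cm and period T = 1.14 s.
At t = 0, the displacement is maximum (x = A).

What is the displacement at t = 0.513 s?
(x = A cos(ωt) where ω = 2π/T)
ω = 2π/T = 2π/1.14 = 5.512 rad/s
x = A cos(ωt) = 13.6×cos(5.512×0.513) = -12.93 cm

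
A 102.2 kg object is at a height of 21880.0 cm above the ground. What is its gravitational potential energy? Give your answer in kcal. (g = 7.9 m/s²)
PE = mgh = 102.2 kg × 7.9 m/s² × 218.8 m = 1.767e+05 J = 42.22 kcal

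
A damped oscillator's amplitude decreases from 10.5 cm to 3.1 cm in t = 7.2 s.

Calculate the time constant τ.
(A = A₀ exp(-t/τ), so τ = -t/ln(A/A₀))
A/A₀ = 3.1/10.5 = 0.2952; ln(A/A₀) = -1.22
τ = −t/ln(A/A₀) = −7.2/-1.22 = 5.902 s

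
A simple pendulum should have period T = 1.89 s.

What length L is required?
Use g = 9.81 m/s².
T = 2π√(L/g) → L = g(T/2π)² = 9.81×(1.89/2π)² = 0.8876 m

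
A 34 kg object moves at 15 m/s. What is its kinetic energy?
KE = ½mv² = ½×34×15² = 3825.0 J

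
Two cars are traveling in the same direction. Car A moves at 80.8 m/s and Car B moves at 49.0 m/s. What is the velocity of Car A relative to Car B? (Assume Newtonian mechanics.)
v_rel = v_A - v_B = 80.8 - 49.0 = 31.8 m/s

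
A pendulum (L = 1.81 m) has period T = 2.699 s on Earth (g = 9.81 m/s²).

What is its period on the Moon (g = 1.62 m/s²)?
T = 2π√(L/g), so T_moon/T_earth = √(g_earth/g_moon)
T_moon = 2π√(1.81/1.62) = 6.641 s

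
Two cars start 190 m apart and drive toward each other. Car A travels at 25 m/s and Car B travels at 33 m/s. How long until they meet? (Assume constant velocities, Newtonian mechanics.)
Combined speed: v_combined = 25 + 33 = 58 m/s
Time to meet: t = d/58 = 190/58 = 3.28 s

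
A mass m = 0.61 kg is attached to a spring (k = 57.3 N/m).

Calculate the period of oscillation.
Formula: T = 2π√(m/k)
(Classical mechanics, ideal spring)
T = 2π√(m/k) = 2π√(0.61/57.3) = 0.6483 s; f = 1/T = 1.543 Hz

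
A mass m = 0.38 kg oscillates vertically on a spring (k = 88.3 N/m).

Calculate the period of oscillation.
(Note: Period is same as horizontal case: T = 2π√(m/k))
T = 2π√(m/k) = 2π√(0.38/88.3) = 0.4122 s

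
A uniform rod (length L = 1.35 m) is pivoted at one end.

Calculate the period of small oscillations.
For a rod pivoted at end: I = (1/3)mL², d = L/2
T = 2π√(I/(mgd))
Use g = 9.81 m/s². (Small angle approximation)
I/m = (1/3)L² = 0.6075 m²; d = L/2 = 0.675 m
T = 2π√(I/(mgd)) = 2π√(0.6075/(9.81×0.675)) = 1.903 s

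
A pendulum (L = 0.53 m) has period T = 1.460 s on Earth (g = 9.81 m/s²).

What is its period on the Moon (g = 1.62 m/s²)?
T = 2π√(L/g), so T_moon/T_earth = √(g_earth/g_moon)
T_moon = 2π√(0.53/1.62) = 3.594 s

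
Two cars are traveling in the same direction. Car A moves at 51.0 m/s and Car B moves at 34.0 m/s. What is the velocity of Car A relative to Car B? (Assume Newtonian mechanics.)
v_rel = v_A - v_B = 51.0 - 34.0 = 17.0 m/s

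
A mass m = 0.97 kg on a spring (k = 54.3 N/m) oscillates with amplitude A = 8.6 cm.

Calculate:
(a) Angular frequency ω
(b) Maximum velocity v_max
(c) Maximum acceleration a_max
ω = √(k/m) = √(54.3/0.97) = 7.482 rad/s
v_max = ωA = 7.482×0.086 = 0.6434 m/s
a_max = ω²A = 7.482²×0.086 = 4.814 m/s²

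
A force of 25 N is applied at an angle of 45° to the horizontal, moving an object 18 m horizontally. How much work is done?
W = Fd cosθ = 25×18×cos(45°) = 318.2 J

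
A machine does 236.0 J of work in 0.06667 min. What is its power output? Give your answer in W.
P = W/t = 236 J / 4 s = 59 W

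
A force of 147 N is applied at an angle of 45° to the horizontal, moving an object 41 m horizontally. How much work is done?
W = Fd cosθ = 147×41×cos(45°) = 4261.7 J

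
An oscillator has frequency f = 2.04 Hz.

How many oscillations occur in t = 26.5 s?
n = f×t = 2.04×26.5 = 54.06 oscillations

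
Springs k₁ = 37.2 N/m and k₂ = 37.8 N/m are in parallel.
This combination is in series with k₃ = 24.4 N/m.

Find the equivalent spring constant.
k₁₂ = k₁ + k₂ = 75 N/m (parallel)
1/k_eq = 1/k₁₂ + 1/k₃ → k_eq = 18.41 N/m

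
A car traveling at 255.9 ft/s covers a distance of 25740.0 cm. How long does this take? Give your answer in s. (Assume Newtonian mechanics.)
t = d/v (with unit conversion) = 3.3 s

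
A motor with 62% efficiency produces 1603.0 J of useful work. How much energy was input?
W_in = W_out/η = 1603.0/0.62 = 2585.5 J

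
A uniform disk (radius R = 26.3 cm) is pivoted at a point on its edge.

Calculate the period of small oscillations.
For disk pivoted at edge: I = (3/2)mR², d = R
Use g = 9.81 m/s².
I/m = (3/2)R² = 0.1038 m²; d = R = 0.263 m
T = 2π√((3/2)R²/(gR)) = 2π√(3R/(2g)) = 1.26 s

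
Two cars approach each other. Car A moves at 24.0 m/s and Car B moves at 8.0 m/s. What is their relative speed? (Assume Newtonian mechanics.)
v_rel = v_A + v_B = 24.0 + 8.0 = 32.0 m/s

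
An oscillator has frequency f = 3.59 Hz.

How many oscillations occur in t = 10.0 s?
n = f×t = 3.59×10.0 = 35.9 oscillations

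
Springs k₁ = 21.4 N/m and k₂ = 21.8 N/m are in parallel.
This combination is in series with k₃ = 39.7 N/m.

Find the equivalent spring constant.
k₁₂ = k₁ + k₂ = 43.2 N/m (parallel)
1/k_eq = 1/k₁₂ + 1/k₃ → k_eq = 20.69 N/m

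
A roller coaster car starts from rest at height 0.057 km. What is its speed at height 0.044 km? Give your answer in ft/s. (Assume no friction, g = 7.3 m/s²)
mgh₁ = ½mv₂² + mgh₂ → v₂ = √(2g(h₁−h₂)) = √(2×7.3×(57−44)) = 13.78 m/s = 45.2 ft/s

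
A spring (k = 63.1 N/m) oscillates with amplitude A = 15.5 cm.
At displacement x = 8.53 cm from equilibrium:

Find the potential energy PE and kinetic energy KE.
E_total = ½kA² = ½×63.1×(0.155)² = 0.758 J
PE = ½kx² = ½×63.1×(0.0853)² = 0.2296 J
KE = E_total − PE = 0.5284 J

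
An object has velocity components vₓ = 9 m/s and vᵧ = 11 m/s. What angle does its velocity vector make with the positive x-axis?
θ = arctan(vᵧ/vₓ) = arctan(11/9) = 50.71°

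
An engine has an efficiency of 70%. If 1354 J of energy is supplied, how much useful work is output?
W_out = η × W_in = 0.7 × 1354 = 947.8 J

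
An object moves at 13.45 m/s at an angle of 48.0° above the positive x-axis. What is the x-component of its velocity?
vₓ = v cos(θ) = 13.45 × cos(48.0°) = 9.0 m/s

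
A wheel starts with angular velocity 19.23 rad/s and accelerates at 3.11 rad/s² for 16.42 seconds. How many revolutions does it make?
θ = ω₀t + ½αt² = 19.23×16.42 + ½×3.11×16.42² = 735.01 rad
Revolutions = θ/(2π) = 735.01/(2π) = 116.98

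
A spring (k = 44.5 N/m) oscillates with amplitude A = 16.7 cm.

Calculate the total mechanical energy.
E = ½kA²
E = ½kA² = ½×44.5×(0.167)² = 0.6205 J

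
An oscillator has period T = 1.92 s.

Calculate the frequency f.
f = 1/T = 1/1.92 = 0.5208 Hz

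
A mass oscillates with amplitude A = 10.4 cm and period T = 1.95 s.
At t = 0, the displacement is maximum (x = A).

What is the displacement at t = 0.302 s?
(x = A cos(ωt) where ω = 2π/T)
ω = 2π/T = 2π/1.95 = 3.222 rad/s
x = A cos(ωt) = 10.4×cos(3.222×0.302) = 5.853 cm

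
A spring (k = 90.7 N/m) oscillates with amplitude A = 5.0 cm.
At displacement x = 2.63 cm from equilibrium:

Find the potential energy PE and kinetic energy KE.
E_total = ½kA² = ½×90.7×(0.05)² = 0.1134 J
PE = ½kx² = ½×90.7×(0.0263)² = 0.03137 J
KE = E_total − PE = 0.08201 J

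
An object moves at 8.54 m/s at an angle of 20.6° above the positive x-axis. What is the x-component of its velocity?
vₓ = v cos(θ) = 8.54 × cos(20.6°) = 7.99 m/s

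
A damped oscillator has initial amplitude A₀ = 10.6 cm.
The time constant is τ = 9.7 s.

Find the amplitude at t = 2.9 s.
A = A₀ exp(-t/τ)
A = A₀ exp(−t/τ) = 10.6×exp(−2.9/9.7) = 7.861 cm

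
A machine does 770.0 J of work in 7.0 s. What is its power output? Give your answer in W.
P = W/t = 770 J / 7 s = 110 W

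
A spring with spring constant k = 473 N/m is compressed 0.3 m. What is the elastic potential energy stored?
PE = ½kx² = ½×473×0.3² = 21.29 J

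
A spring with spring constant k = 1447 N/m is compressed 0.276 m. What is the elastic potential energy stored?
PE = ½kx² = ½×1447×0.276² = 55.11 J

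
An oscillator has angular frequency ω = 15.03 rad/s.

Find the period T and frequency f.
T = 2π/ω = 2π/15.03 = 0.418 s; f = ω/2π = 2.392 Hz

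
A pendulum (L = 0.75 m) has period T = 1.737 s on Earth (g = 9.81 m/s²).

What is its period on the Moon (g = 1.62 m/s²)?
T = 2π√(L/g), so T_moon/T_earth = √(g_earth/g_moon)
T_moon = 2π√(0.75/1.62) = 4.275 s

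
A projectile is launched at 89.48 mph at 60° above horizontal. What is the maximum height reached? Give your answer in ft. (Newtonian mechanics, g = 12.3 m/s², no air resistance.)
H = v₀²sin²(θ)/(2g) (with unit conversion) = 160.1 ft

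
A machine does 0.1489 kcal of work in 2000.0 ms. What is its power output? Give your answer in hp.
P = W/t = 623 J / 2 s = 311.5 W = 0.4177 hp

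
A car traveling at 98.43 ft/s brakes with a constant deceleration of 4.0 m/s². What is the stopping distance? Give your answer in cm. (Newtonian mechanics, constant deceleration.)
d = v₀² / (2a) (with unit conversion) = 11250.0 cm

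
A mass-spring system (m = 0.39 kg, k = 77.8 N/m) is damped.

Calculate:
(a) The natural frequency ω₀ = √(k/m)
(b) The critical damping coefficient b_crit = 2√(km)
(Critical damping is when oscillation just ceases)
ω₀ = √(k/m) = √(77.8/0.39) = 14.12 rad/s
b_crit = 2√(km) = 2√(77.8×0.39) = 11.02 kg/s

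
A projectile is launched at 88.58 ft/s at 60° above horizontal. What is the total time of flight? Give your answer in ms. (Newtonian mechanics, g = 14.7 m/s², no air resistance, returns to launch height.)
T = 2v₀sin(θ)/g (with unit conversion) = 3181.0 ms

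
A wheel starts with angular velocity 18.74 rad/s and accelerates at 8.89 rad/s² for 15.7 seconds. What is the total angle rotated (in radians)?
θ = ω₀t + ½αt² = 18.74×15.7 + ½×8.89×15.7² = 1389.87 rad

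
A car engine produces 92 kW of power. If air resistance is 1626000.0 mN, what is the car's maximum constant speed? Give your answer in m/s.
P = Fv → v = P/F = 92000 W / 1626 N = 56.58 m/s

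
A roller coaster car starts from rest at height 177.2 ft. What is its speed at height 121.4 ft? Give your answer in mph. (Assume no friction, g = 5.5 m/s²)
mgh₁ = ½mv₂² + mgh₂ → v₂ = √(2g(h₁−h₂)) = √(2×5.5×(54.01−37)) = 13.68 m/s = 30.6 mph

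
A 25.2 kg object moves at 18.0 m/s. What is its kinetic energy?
KE = ½mv² = ½×25.2×18.0² = 4082.4 J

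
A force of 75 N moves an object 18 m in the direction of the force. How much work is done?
W = Fd = 75×18 = 1350.0 J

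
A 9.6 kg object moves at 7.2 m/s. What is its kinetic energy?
KE = ½mv² = ½×9.6×7.2² = 248.832 J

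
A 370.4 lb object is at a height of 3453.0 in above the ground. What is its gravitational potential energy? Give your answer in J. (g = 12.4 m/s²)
PE = mgh = 168 kg × 12.4 m/s² × 87.71 m = 1.827e+05 J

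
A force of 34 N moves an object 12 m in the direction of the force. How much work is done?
W = Fd = 34×12 = 408.0 J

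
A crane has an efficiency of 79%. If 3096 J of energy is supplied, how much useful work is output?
W_out = η × W_in = 0.79 × 3096 = 2445.8 J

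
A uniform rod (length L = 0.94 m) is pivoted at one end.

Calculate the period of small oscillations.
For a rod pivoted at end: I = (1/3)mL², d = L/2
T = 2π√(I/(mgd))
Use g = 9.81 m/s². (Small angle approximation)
I/m = (1/3)L² = 0.2945 m²; d = L/2 = 0.47 m
T = 2π√(I/(mgd)) = 2π√(0.2945/(9.81×0.47)) = 1.588 s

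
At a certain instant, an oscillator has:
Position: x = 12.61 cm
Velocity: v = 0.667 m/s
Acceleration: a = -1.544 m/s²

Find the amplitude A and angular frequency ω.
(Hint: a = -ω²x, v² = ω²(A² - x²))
a = −ω²x → ω = √(|a|/x) = √(1.544/0.1261) = 3.499 rad/s
v² = ω²(A² − x²) → A = √(x² + v²/ω²) = √(0.1261² + 0.667²/3.499²) = 0.2286 m = 22.86 cm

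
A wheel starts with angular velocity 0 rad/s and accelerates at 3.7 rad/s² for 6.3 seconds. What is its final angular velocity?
ω = ω₀ + αt = 0 + 3.7 × 6.3 = 23.31 rad/s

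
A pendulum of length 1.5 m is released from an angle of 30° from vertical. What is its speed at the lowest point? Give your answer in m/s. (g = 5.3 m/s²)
h = L(1 − cosθ) = 1.5×(1 − cos30°) = 0.201 m
v = √(2gh) = √(2×5.3×0.201) = 1.46 m/s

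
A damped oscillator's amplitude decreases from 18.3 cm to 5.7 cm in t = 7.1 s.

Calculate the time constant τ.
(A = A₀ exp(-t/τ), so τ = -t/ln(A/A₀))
A/A₀ = 5.7/18.3 = 0.3115; ln(A/A₀) = -1.166
τ = −t/ln(A/A₀) = −7.1/-1.166 = 6.087 s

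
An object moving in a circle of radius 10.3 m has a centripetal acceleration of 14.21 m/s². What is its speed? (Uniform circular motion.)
v = √(a_c × r) = √(14.21 × 10.3) = 12.1 m/s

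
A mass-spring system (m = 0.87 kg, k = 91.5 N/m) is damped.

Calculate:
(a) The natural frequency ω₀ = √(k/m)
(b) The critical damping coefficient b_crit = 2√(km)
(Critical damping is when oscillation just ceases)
ω₀ = √(k/m) = √(91.5/0.87) = 10.26 rad/s
b_crit = 2√(km) = 2√(91.5×0.87) = 17.84 kg/s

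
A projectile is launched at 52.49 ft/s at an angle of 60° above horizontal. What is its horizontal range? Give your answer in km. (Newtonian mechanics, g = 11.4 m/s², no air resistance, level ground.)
R = v₀² sin(2θ) / g (with unit conversion) = 0.01945 km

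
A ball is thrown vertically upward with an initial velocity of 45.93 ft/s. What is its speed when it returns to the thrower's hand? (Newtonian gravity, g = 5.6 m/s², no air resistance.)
By conservation of energy, the ball returns at the same speed = 45.93 ft/s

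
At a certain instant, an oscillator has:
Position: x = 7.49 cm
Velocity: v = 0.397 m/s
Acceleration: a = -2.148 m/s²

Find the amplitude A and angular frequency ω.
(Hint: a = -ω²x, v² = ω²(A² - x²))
a = −ω²x → ω = √(|a|/x) = √(2.148/0.0749) = 5.355 rad/s
v² = ω²(A² − x²) → A = √(x² + v²/ω²) = √(0.0749² + 0.397²/5.355²) = 0.1054 m = 10.54 cm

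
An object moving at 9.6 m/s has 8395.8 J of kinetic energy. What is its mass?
KE = ½mv² → m = 2KE/v² = 2×8395.8/9.6² = 182.2 kg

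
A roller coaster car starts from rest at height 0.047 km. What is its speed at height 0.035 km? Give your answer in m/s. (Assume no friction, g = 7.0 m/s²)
mgh₁ = ½mv₂² + mgh₂ → v₂ = √(2g(h₁−h₂)) = √(2×7.0×(47−35)) = 12.96 m/s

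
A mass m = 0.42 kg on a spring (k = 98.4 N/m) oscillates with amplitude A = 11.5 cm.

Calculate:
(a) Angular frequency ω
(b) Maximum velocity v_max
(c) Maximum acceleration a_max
ω = √(k/m) = √(98.4/0.42) = 15.31 rad/s
v_max = ωA = 15.31×0.115 = 1.76 m/s
a_max = ω²A = 15.31²×0.115 = 26.94 m/s²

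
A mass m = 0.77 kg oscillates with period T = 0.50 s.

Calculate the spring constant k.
T = 2π√(m/k) → k = m(2π/T)² = 0.77×(2π/0.5)² = 121.6 N/m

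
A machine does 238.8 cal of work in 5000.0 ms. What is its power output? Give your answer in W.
P = W/t = 999.1 J / 5 s = 199.8 W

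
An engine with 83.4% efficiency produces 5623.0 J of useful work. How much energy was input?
W_in = W_out/η = 5623.0/0.834 = 6742.2 J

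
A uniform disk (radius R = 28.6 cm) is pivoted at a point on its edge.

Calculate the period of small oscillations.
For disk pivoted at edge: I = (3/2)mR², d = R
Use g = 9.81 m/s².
I/m = (3/2)R² = 0.1227 m²; d = R = 0.286 m
T = 2π√((3/2)R²/(gR)) = 2π√(3R/(2g)) = 1.314 s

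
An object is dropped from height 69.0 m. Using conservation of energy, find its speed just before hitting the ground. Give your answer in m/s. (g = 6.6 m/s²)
mgh = ½mv² → v = √(2gh) = √(2×6.6×69) = 30.18 m/s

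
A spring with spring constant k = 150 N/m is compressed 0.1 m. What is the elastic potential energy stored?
PE = ½kx² = ½×150×0.1² = 0.75 J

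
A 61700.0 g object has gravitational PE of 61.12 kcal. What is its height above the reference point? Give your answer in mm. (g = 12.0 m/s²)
PE = mgh → h = PE/(mg) = 2.557e+05 J / (61.7 kg × 12.0 m/s²) = 345.4 m = 345400.0 mm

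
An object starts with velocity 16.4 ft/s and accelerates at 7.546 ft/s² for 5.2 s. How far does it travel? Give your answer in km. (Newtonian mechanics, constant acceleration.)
d = v₀t + ½at² (with unit conversion) = 0.05709 km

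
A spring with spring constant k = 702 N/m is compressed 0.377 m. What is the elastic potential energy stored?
PE = ½kx² = ½×702×0.377² = 49.89 J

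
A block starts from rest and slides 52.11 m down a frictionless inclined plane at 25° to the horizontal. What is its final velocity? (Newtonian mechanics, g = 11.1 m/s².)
a = g sin(θ) = 11.1 × sin(25°) = 4.69 m/s²
v = √(2ad) = √(2 × 4.69 × 52.11) = 22.11 m/s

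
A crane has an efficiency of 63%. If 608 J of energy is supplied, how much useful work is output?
W_out = η × W_in = 0.63 × 608 = 383.04 J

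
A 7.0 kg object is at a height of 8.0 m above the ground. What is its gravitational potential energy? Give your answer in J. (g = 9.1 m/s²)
PE = mgh = 7 kg × 9.1 m/s² × 8 m = 509.6 J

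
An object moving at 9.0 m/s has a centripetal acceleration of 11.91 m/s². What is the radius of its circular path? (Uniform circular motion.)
r = v²/a_c = 9.0²/11.91 = 6.8 m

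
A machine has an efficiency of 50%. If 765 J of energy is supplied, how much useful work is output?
W_out = η × W_in = 0.5 × 765 = 382.5 J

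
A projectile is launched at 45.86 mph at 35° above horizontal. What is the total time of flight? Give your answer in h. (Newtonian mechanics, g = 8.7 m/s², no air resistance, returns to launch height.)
T = 2v₀sin(θ)/g (with unit conversion) = 0.0007509 h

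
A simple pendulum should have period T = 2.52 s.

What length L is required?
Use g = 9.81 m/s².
T = 2π√(L/g) → L = g(T/2π)² = 9.81×(2.52/2π)² = 1.578 m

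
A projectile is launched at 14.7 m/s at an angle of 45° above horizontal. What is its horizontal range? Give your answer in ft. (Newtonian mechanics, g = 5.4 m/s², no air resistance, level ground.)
R = v₀² sin(2θ) / g (with unit conversion) = 131.3 ft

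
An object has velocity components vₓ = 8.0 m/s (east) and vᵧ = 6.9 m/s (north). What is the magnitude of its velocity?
|v| = √(vₓ² + vᵧ²) = √(8.0² + 6.9²) = √(111.61) = 10.56 m/s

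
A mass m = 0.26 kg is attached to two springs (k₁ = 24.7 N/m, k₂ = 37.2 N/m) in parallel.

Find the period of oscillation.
k_eq = k₁+k₂ = 61.9 N/m
T = 2π√(m/k_eq) = 2π√(0.26/61.9) = 0.4072 s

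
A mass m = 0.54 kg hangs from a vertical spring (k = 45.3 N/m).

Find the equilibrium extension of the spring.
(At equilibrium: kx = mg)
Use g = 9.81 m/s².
x_eq = mg/k = 0.54×9.81/45.3 = 0.1169 m = 11.69 cm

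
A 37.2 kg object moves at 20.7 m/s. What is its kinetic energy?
KE = ½mv² = ½×37.2×20.7² = 7969.914 J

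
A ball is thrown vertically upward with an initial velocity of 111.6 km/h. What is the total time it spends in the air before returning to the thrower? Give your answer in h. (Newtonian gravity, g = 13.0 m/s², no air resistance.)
t_total = 2v₀/g (with unit conversion) = 0.001325 h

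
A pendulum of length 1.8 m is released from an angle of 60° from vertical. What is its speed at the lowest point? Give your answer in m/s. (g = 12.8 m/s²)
h = L(1 − cosθ) = 1.8×(1 − cos60°) = 0.9 m
v = √(2gh) = √(2×12.8×0.9) = 4.8 m/s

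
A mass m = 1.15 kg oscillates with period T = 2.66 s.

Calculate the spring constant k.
T = 2π√(m/k) → k = m(2π/T)² = 1.15×(2π/2.66)² = 6.416 N/m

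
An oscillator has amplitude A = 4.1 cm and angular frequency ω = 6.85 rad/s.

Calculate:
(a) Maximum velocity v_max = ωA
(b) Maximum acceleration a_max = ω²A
v_max = ωA = 6.85×0.041 = 0.2808 m/s
a_max = ω²A = 6.85²×0.041 = 1.924 m/s²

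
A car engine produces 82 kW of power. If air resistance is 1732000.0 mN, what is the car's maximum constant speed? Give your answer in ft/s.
P = Fv → v = P/F = 82000 W / 1732 N = 47.34 m/s = 155.3 ft/s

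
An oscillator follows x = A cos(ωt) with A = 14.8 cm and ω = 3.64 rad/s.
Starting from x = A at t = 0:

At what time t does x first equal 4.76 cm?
cos(ωt) = x/A = 4.76/14.8 = 0.3216
ωt = arccos(0.3216) = 1.243 rad
t = 1.243/3.64 = 0.3416 s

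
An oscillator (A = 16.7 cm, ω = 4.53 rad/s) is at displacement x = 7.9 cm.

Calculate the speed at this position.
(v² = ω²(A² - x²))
v = ω√(A² − x²) = 4.53×√(0.167² − 0.079²) = 0.6665 m/s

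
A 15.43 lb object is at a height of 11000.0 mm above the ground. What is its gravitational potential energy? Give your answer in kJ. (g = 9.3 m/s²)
PE = mgh = 6.999 kg × 9.3 m/s² × 11 m = 716 J = 0.716 kJ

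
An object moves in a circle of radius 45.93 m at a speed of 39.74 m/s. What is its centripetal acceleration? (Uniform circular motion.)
a_c = v²/r = 39.74²/45.93 = 1579.27/45.93 = 34.38 m/s²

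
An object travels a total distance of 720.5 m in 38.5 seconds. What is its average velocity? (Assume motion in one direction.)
v_avg = Δd / Δt = 720.5 / 38.5 = 18.71 m/s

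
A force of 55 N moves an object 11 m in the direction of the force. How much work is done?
W = Fd = 55×11 = 605.0 J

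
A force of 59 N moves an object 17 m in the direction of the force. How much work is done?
W = Fd = 59×17 = 1003.0 J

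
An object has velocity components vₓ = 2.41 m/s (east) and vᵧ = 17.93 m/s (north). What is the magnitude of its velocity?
|v| = √(vₓ² + vᵧ²) = √(2.41² + 17.93²) = √(327.293) = 18.09 m/s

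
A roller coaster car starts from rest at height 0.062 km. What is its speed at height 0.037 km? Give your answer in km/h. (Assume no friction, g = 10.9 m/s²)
mgh₁ = ½mv₂² + mgh₂ → v₂ = √(2g(h₁−h₂)) = √(2×10.9×(62−37)) = 23.35 m/s = 84.04 km/h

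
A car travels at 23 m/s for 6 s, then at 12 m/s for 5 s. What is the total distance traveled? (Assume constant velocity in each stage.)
d₁ = v₁t₁ = 23 × 6 = 138 m
d₂ = v₂t₂ = 12 × 5 = 60 m
d_total = 138 + 60 = 198 m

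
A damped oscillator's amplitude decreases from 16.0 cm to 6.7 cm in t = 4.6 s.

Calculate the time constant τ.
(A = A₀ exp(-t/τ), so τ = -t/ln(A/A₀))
A/A₀ = 6.7/16.0 = 0.4188; ln(A/A₀) = -0.8705
τ = −t/ln(A/A₀) = −4.6/-0.8705 = 5.284 s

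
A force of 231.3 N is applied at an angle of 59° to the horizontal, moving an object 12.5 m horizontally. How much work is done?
W = Fd cosθ = 231.3×12.5×cos(59°) = 1489.1 J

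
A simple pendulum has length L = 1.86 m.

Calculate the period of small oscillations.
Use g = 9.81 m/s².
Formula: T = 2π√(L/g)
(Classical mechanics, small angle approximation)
T = 2π√(L/g) = 2π√(1.86/9.81) = 2.736 s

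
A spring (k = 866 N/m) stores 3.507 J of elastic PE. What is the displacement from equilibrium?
PE = ½kx² → x = √(2PE/k) = √(2×3.507/866) = 0.09 m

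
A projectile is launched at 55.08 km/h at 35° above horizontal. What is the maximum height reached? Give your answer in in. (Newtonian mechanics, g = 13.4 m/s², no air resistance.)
H = v₀²sin²(θ)/(2g) (with unit conversion) = 113.1 in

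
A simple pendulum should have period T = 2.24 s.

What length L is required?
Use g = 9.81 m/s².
T = 2π√(L/g) → L = g(T/2π)² = 9.81×(2.24/2π)² = 1.247 m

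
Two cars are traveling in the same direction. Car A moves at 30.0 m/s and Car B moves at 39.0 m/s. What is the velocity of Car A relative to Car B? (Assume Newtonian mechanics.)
v_rel = v_A - v_B = 30.0 - 39.0 = -9.0 m/s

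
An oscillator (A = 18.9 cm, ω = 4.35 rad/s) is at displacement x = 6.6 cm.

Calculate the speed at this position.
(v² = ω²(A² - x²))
v = ω√(A² − x²) = 4.35×√(0.189² − 0.066²) = 0.7704 m/s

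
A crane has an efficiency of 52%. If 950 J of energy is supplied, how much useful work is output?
W_out = η × W_in = 0.52 × 950 = 494.0 J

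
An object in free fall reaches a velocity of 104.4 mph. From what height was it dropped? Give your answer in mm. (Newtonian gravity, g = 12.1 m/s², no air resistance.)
h = v²/(2g) (with unit conversion) = 90010.0 mm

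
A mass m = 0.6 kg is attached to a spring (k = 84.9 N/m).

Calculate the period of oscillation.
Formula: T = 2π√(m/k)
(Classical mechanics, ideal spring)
T = 2π√(m/k) = 2π√(0.6/84.9) = 0.5282 s; f = 1/T = 1.893 Hz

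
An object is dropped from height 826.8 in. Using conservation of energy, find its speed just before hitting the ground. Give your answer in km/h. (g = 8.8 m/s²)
mgh = ½mv² → v = √(2gh) = √(2×8.8×21) = 19.23 m/s = 69.21 km/h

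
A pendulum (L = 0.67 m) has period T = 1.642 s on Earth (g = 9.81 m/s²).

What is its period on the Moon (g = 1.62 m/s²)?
T = 2π√(L/g), so T_moon/T_earth = √(g_earth/g_moon)
T_moon = 2π√(0.67/1.62) = 4.041 s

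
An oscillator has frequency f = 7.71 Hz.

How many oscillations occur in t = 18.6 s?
n = f×t = 7.71×18.6 = 143.4 oscillations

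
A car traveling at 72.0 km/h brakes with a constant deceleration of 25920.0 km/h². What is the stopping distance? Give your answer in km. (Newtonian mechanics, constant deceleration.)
d = v₀² / (2a) (with unit conversion) = 0.1 km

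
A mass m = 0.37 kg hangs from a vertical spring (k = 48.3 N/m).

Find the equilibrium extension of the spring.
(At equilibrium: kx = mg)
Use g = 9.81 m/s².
x_eq = mg/k = 0.37×9.81/48.3 = 0.07515 m = 7.515 cm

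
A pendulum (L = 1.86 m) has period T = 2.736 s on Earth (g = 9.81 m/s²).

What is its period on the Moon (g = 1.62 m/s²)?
T = 2π√(L/g), so T_moon/T_earth = √(g_earth/g_moon)
T_moon = 2π√(1.86/1.62) = 6.733 s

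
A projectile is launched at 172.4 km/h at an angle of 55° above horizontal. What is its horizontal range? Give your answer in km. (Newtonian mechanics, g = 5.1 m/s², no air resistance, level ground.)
R = v₀² sin(2θ) / g (with unit conversion) = 0.4226 km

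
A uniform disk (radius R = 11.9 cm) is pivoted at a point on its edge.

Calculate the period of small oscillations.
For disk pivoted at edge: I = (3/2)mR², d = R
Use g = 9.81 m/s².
I/m = (3/2)R² = 0.02124 m²; d = R = 0.119 m
T = 2π√((3/2)R²/(gR)) = 2π√(3R/(2g)) = 0.8475 s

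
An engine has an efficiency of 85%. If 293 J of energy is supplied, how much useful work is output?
W_out = η × W_in = 0.85 × 293 = 249.05 J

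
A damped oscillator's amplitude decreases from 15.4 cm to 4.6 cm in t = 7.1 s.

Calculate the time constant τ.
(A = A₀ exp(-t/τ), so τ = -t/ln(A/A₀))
A/A₀ = 4.6/15.4 = 0.2987; ln(A/A₀) = -1.208
τ = −t/ln(A/A₀) = −7.1/-1.208 = 5.876 s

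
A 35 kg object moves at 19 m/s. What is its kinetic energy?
KE = ½mv² = ½×35×19² = 6317.5 J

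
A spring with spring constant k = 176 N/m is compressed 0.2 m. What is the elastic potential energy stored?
PE = ½kx² = ½×176×0.2² = 3.52 J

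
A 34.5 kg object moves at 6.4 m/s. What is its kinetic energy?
KE = ½mv² = ½×34.5×6.4² = 706.56 J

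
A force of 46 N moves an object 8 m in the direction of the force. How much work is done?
W = Fd = 46×8 = 368.0 J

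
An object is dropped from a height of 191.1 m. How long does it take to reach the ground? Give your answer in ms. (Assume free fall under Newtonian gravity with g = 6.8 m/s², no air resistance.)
t = √(2h/g) (with unit conversion) = 7497.0 ms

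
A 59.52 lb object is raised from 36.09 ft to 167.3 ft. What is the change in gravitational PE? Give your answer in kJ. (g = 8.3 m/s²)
ΔPE = mg(h₂ − h₁) = 27 kg × 8.3 m/s² × (50.99 − 11) m = 8962 J = 8.962 kJ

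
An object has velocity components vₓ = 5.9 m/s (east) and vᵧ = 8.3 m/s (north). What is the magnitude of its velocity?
|v| = √(vₓ² + vᵧ²) = √(5.9² + 8.3²) = √(103.7) = 10.18 m/s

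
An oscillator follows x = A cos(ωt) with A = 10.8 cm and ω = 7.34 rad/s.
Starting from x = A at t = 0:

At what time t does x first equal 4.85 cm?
cos(ωt) = x/A = 4.85/10.8 = 0.4491
ωt = arccos(0.4491) = 1.105 rad
t = 1.105/7.34 = 0.1506 s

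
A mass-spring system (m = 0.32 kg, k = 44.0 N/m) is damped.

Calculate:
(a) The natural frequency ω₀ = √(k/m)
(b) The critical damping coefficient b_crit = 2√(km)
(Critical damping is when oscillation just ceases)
ω₀ = √(k/m) = √(44.0/0.32) = 11.73 rad/s
b_crit = 2√(km) = 2√(44.0×0.32) = 7.505 kg/s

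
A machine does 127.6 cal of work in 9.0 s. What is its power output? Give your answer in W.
P = W/t = 533.9 J / 9 s = 59.32 W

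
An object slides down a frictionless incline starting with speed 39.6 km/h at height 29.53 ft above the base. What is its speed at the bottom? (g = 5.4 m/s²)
½mv₀² + mgh = ½mv² → v = √(v₀² + 2gh) = √(11² + 2×5.4×9.001) = 14.77 m/s = 53.18 km/h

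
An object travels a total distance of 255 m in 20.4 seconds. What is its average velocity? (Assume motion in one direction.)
v_avg = Δd / Δt = 255 / 20.4 = 12.5 m/s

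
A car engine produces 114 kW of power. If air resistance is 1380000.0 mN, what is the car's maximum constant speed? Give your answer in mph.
P = Fv → v = P/F = 114000 W / 1380 N = 82.61 m/s = 184.8 mph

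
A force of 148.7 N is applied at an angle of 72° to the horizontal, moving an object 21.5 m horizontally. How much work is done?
W = Fd cosθ = 148.7×21.5×cos(72°) = 987.94 J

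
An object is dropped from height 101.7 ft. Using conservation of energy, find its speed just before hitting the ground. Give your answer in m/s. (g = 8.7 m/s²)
mgh = ½mv² → v = √(2gh) = √(2×8.7×31) = 23.22 m/s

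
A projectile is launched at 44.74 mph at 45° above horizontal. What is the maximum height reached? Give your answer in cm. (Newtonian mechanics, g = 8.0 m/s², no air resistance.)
H = v₀²sin²(θ)/(2g) (with unit conversion) = 1250.0 cm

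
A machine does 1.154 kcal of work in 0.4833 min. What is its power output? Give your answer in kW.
P = W/t = 4828 J / 29 s = 166.5 W = 0.1665 kW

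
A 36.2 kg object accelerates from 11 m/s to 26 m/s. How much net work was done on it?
W_net = ΔKE = ½m(v₂² − v₁²) = ½×36.2×(26² − 11²) = 10045.5 J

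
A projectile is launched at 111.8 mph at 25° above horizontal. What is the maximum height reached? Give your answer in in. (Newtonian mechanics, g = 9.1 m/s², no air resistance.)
H = v₀²sin²(θ)/(2g) (with unit conversion) = 965.1 in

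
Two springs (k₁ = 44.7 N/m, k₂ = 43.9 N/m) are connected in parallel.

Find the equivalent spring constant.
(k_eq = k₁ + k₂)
k_eq = k₁ + k₂ = 44.7 + 43.9 = 88.6 N/m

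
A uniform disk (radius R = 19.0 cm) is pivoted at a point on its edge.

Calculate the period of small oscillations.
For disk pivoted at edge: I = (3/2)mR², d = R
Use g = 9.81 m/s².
I/m = (3/2)R² = 0.05415 m²; d = R = 0.19 m
T = 2π√((3/2)R²/(gR)) = 2π√(3R/(2g)) = 1.071 s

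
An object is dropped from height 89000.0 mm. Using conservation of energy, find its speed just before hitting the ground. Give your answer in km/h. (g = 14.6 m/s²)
mgh = ½mv² → v = √(2gh) = √(2×14.6×89) = 50.98 m/s = 183.5 km/h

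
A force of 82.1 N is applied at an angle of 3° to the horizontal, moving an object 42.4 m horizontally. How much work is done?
W = Fd cosθ = 82.1×42.4×cos(3°) = 3476.3 J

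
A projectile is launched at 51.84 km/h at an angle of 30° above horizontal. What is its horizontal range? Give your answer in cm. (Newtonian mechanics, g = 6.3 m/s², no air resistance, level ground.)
R = v₀² sin(2θ) / g (with unit conversion) = 2850.0 cm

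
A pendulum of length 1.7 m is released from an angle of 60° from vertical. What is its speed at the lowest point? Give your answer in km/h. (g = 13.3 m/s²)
h = L(1 − cosθ) = 1.7×(1 − cos60°) = 0.85 m
v = √(2gh) = √(2×13.3×0.85) = 4.755 m/s = 17.12 km/h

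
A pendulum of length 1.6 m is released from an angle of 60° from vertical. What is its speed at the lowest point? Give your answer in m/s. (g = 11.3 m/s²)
h = L(1 − cosθ) = 1.6×(1 − cos60°) = 0.8 m
v = √(2gh) = √(2×11.3×0.8) = 4.252 m/s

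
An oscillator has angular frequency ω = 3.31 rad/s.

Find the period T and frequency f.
T = 2π/ω = 2π/3.31 = 1.898 s; f = ω/2π = 0.5268 Hz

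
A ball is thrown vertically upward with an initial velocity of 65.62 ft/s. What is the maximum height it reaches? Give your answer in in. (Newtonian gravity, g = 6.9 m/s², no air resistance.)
h_max = v₀²/(2g) (with unit conversion) = 1141.0 in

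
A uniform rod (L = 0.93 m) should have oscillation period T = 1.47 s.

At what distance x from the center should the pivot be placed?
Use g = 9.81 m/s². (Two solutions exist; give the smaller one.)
T = 2π√((L²/12 + x²)/(gx)). Let c = T²g/(4π²) = 0.537.
x² − cx + L²/12 = 0 → x = (c − √(c² − L²/3))/2 = 0.2658 m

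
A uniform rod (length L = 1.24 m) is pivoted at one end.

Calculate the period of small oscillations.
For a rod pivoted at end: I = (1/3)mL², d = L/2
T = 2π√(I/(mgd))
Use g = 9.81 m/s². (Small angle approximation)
I/m = (1/3)L² = 0.5125 m²; d = L/2 = 0.62 m
T = 2π√(I/(mgd)) = 2π√(0.5125/(9.81×0.62)) = 1.824 s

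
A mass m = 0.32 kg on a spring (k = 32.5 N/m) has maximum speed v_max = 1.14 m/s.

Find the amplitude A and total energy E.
½mv²_max = ½kA² → A = v_max√(m/k) = 1.14×√(0.32/32.5) = 0.1131 m = 11.31 cm
E = ½mv²_max = ½×0.32×1.14² = 0.2079 J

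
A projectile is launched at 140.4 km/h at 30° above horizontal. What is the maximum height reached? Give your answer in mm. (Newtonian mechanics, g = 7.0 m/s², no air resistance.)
H = v₀²sin²(θ)/(2g) (with unit conversion) = 27160.0 mm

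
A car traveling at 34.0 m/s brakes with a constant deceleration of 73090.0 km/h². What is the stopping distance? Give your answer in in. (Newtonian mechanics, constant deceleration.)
d = v₀² / (2a) (with unit conversion) = 4035.0 in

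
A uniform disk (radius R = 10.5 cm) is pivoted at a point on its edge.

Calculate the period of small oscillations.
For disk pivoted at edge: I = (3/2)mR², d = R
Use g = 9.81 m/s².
I/m = (3/2)R² = 0.01654 m²; d = R = 0.105 m
T = 2π√((3/2)R²/(gR)) = 2π√(3R/(2g)) = 0.7961 s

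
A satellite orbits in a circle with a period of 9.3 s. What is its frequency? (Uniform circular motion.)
f = 1/T = 1/9.3 = 0.1075 Hz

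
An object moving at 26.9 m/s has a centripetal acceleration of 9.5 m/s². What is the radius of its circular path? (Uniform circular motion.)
r = v²/a_c = 26.9²/9.5 = 76.17 m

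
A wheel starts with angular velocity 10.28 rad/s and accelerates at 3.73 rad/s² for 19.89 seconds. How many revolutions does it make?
θ = ω₀t + ½αt² = 10.28×19.89 + ½×3.73×19.89² = 942.29 rad
Revolutions = θ/(2π) = 942.29/(2π) = 149.97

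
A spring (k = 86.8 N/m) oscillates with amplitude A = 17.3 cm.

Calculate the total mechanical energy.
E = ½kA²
E = ½kA² = ½×86.8×(0.173)² = 1.299 J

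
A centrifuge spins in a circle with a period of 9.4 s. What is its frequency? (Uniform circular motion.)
f = 1/T = 1/9.4 = 0.1064 Hz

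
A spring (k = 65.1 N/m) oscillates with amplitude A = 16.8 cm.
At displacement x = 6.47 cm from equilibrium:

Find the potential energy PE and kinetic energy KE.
E_total = ½kA² = ½×65.1×(0.168)² = 0.9187 J
PE = ½kx² = ½×65.1×(0.0647)² = 0.1363 J
KE = E_total − PE = 0.7824 J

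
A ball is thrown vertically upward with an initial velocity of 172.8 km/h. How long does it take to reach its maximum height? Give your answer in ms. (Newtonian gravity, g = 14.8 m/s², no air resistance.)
t_up = v₀/g (with unit conversion) = 3243.0 ms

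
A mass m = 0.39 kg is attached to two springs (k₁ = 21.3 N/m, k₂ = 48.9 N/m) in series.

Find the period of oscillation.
k_eq = k₁k₂/(k₁+k₂) = 14.84 N/m
T = 2π√(m/k_eq) = 2π√(0.39/14.84) = 1.019 s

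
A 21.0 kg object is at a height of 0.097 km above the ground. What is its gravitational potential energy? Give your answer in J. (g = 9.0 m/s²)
PE = mgh = 21 kg × 9.0 m/s² × 97 m = 1.833e+04 J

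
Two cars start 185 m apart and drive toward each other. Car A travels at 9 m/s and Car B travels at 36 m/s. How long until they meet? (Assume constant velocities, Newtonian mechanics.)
Combined speed: v_combined = 9 + 36 = 45 m/s
Time to meet: t = d/45 = 185/45 = 4.11 s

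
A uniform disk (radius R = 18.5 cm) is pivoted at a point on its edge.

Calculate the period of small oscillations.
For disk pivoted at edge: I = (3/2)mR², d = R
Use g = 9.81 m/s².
I/m = (3/2)R² = 0.05134 m²; d = R = 0.185 m
T = 2π√((3/2)R²/(gR)) = 2π√(3R/(2g)) = 1.057 s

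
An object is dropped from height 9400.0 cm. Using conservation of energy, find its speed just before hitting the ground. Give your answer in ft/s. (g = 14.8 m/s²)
mgh = ½mv² → v = √(2gh) = √(2×14.8×94) = 52.75 m/s = 173.1 ft/s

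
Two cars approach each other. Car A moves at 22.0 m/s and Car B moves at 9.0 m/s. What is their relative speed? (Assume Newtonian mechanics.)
v_rel = v_A + v_B = 22.0 + 9.0 = 31.0 m/s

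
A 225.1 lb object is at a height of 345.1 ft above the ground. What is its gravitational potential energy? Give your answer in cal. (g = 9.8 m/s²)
PE = mgh = 102.1 kg × 9.8 m/s² × 105.2 m = 1.053e+05 J = 25160.0 cal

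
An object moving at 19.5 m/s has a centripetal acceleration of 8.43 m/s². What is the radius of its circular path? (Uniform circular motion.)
r = v²/a_c = 19.5²/8.43 = 45.11 m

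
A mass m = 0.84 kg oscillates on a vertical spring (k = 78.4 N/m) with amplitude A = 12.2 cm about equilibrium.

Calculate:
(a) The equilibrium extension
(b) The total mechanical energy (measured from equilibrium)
x_eq = mg/k = 0.84×9.81/78.4 = 0.1051 m = 10.51 cm
E = ½kA² = ½×78.4×(0.122)² = 0.5835 J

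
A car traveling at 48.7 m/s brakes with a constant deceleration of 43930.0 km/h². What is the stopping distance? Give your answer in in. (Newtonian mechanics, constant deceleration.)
d = v₀² / (2a) (with unit conversion) = 13770.0 in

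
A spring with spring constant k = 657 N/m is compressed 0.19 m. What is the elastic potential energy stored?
PE = ½kx² = ½×657×0.19² = 11.86 J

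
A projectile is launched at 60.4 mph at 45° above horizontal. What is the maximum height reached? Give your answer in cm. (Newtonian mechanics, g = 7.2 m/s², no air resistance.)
H = v₀²sin²(θ)/(2g) (with unit conversion) = 2531.0 cm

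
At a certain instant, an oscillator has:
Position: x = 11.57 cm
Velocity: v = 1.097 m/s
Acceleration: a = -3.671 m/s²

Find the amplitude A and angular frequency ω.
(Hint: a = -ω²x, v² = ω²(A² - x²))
a = −ω²x → ω = √(|a|/x) = √(3.671/0.1157) = 5.633 rad/s
v² = ω²(A² − x²) → A = √(x² + v²/ω²) = √(0.1157² + 1.097²/5.633²) = 0.2265 m = 22.65 cm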